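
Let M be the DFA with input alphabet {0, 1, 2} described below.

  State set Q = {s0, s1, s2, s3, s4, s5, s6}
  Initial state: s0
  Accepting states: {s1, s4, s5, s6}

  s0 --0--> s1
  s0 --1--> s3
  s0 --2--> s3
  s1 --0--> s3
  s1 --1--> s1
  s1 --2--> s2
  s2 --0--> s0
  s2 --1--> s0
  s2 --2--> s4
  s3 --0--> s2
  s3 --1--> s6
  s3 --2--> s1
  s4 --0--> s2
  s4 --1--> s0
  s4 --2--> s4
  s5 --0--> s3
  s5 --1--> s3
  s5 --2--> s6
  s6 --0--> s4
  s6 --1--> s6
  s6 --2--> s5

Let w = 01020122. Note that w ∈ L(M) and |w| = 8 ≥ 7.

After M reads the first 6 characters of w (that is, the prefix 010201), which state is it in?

State sequence: s0 -0-> s1 -1-> s1 -0-> s3 -2-> s1 -0-> s3 -1-> s6

After reading 6 characters, M is in state s6.

s6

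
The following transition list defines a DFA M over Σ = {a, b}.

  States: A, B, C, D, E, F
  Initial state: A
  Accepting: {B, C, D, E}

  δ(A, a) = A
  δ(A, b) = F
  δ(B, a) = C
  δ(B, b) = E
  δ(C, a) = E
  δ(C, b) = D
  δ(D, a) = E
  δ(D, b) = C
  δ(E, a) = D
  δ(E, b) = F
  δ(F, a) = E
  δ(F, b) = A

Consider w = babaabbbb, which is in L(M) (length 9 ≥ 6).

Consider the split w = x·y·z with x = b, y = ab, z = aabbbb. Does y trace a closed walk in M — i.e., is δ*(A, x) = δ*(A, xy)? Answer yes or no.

Run of M on the first 3 characters of w = b a b:
  step 0: A  (start)
  step 1: F  (read b: A→F)
  step 2: E  (read a: F→E)
  step 3: F  (read b: E→F)

After x (step 1): F. After xy (step 3): F.
They match, so y = ab drives M around a cycle from F back to itself; pumping y any number of times keeps M in F before reading z, and xyⁱz ∈ L(M) for every i ≥ 0.

yes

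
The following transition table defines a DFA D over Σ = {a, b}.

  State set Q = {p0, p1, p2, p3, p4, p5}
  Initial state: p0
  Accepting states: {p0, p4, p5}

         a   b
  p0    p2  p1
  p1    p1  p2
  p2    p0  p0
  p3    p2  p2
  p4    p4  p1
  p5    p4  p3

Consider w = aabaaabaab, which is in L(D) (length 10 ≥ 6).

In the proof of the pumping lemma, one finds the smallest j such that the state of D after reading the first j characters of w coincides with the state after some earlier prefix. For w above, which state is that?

Run of D on w = a a b a a a b a a b:
  step 0: p0  (start)
  step 1: p2  (read a: p0→p2)
  step 2: p0  (read a: p2→p0)   ← first repeat (p0 seen earlier)
  step 3: p1  (read b: p0→p1)
  step 4: p1  (read a: p1→p1)
  step 5: p1  (read a: p1→p1)
  step 6: p1  (read a: p1→p1)
  step 7: p2  (read b: p1→p2)
  step 8: p0  (read a: p2→p0)
  step 9: p2  (read a: p0→p2)
  step 10: p0  (read b: p2→p0)

The earliest repeat is at step j = 2: D is in p0, which it already visited at step i = 0.

p0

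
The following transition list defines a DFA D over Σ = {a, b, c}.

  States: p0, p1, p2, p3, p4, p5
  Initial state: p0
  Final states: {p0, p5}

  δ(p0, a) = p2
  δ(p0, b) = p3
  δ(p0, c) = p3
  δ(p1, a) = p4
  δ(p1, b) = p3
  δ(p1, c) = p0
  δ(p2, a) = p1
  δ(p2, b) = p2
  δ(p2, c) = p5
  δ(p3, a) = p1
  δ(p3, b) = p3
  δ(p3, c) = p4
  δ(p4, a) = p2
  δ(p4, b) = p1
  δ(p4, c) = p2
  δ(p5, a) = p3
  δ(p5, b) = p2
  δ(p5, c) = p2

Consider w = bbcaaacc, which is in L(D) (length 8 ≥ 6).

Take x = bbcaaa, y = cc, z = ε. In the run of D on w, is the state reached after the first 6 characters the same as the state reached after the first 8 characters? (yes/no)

Run of D on the first 8 characters of w = b b c a a a c c:
  step 0: p0  (start)
  step 1: p3  (read b: p0→p3)
  step 2: p3  (read b: p3→p3)
  step 3: p4  (read c: p3→p4)
  step 4: p2  (read a: p4→p2)
  step 5: p1  (read a: p2→p1)
  step 6: p4  (read a: p1→p4)
  step 7: p2  (read c: p4→p2)
  step 8: p5  (read c: p2→p5)

After x (step 6): p4. After xy (step 8): p5.
They differ (p4 ≠ p5), so y is not a cycle from the state after x; this split is not the one the pumping-lemma construction produces, and pumping y need not keep the string in L(D).

no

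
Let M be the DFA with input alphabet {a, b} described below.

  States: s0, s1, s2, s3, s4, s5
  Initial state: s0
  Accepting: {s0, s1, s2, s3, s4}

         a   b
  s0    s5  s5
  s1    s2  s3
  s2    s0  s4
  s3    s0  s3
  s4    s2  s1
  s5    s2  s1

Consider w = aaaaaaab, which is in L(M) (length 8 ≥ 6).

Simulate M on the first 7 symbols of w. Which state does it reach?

State sequence: s0 -a-> s5 -a-> s2 -a-> s0 -a-> s5 -a-> s2 -a-> s0 -a-> s5

After reading 7 characters, M is in state s5.
(This kind of state-tracing is the core of the pumping-lemma construction: with 6 states, pigeonhole forces a repeat within the first 6 steps.)

s5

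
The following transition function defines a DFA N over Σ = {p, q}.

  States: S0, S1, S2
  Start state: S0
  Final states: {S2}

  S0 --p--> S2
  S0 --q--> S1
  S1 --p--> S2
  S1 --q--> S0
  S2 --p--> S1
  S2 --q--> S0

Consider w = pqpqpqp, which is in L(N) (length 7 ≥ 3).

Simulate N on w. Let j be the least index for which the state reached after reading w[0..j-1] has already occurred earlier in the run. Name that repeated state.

S0

Run of N on w = p q p q p q p:
  step 0: S0  (start)
  step 1: S2  (read p: S0→S2)
  step 2: S0  (read q: S2→S0)   ← first repeat (S0 seen earlier)
  step 3: S2  (read p: S0→S2)
  step 4: S0  (read q: S2→S0)
  step 5: S2  (read p: S0→S2)
  step 6: S0  (read q: S2→S0)
  step 7: S2  (read p: S0→S2)

The earliest repeat is at step j = 2: N is in S0, which it already visited at step i = 0.
Since N has 3 states, any run of length ≥ 3 visits 3+1 states, so by pigeonhole some state repeats within the first 3 steps — that repeat gives the pumpable loop.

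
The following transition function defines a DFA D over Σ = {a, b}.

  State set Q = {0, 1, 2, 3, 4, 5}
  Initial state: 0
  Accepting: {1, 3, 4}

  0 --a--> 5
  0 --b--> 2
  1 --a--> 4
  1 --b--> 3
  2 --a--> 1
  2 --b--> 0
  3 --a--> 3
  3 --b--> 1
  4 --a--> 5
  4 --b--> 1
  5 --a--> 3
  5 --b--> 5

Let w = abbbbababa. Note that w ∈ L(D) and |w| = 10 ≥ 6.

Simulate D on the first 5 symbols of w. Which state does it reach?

5

State sequence: 0 -a-> 5 -b-> 5 -b-> 5 -b-> 5 -b-> 5

After reading 5 characters, D is in state 5.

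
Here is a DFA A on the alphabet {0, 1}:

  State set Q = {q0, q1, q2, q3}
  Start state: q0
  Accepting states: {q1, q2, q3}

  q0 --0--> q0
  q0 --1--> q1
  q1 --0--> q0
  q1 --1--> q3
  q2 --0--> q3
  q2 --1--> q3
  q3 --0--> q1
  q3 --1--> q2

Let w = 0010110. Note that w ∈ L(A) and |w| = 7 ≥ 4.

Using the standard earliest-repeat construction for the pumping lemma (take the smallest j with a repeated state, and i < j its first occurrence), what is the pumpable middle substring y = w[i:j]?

Run of A on w = 0 0 1 0 1 1 0:
  step 0: q0  (start)
  step 1: q0  (read 0: q0→q0)   ← first repeat (q0 seen earlier)
  step 2: q0  (read 0: q0→q0)
  step 3: q1  (read 1: q0→q1)
  step 4: q0  (read 0: q1→q0)
  step 5: q1  (read 1: q0→q1)
  step 6: q3  (read 1: q1→q3)
  step 7: q1  (read 0: q3→q1)

So i = 0, j = 1, giving x = w[0:0] = ε, y = w[0:1] = 0, z = w[1:7] = 010110.
Check: |xy| = 1 ≤ 4 and |y| = 1 ≥ 1. Reading y takes A from q0 back to q0, so every xyⁱz is accepted.
Since A has 4 states, any run of length ≥ 4 visits 4+1 states, so by pigeonhole some state repeats within the first 4 steps — that repeat gives the pumpable loop.

0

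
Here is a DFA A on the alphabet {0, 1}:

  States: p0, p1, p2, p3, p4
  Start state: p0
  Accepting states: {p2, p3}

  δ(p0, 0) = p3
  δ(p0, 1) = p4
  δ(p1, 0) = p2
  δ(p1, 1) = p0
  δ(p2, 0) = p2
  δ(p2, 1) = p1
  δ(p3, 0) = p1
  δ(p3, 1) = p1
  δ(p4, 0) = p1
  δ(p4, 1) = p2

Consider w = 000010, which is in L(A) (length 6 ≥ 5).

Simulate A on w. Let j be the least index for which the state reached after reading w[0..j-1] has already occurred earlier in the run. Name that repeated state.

State sequence: p0 -0-> p3 -0-> p1 -0-> p2 -0-> p2 -1-> p1 -0-> p2
First repeat at step 4: p2 was already visited.

The earliest repeat is at step j = 4: A is in p2, which it already visited at step i = 3.
Pumping length from the standard proof: p = 5 (the number of states). The repeated state found above gives |xy| = j ≤ 5 and |y| = j − i ≥ 1.

p2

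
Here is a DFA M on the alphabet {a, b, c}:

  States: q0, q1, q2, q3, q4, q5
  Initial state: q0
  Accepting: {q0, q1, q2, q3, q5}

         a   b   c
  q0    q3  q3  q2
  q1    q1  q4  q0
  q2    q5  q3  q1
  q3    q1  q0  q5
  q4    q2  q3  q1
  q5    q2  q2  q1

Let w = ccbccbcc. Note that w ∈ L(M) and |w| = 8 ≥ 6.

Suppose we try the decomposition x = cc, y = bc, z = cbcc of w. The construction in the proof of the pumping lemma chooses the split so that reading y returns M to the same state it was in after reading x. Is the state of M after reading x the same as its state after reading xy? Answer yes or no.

State sequence: q0 -c-> q2 -c-> q1 -b-> q4 -c-> q1

After x (step 2): q1. After xy (step 4): q1.
They match, so y = bc drives M around a cycle from q1 back to itself; pumping y any number of times keeps M in q1 before reading z, and xyⁱz ∈ L(M) for every i ≥ 0.

yes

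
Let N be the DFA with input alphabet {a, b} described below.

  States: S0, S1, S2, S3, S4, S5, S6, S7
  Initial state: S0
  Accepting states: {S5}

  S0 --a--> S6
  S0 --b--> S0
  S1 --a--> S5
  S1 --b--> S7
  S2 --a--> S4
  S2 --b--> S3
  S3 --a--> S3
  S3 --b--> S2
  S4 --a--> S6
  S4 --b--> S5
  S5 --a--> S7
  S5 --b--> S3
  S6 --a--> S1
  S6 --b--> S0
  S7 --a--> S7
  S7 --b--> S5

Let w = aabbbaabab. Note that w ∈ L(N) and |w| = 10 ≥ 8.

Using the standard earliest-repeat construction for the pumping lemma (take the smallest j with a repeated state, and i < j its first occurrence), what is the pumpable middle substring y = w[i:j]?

a

Run of N on w = a a b b b a a b a b:
  step 0: S0  (start)
  step 1: S6  (read a: S0→S6)
  step 2: S1  (read a: S6→S1)
  step 3: S7  (read b: S1→S7)
  step 4: S5  (read b: S7→S5)
  step 5: S3  (read b: S5→S3)
  step 6: S3  (read a: S3→S3)   ← first repeat (S3 seen earlier)
  step 7: S3  (read a: S3→S3)
  step 8: S2  (read b: S3→S2)
  step 9: S4  (read a: S2→S4)
  step 10: S5  (read b: S4→S5)

So i = 5, j = 6, giving x = w[0:5] = aabbb, y = w[5:6] = a, z = w[6:10] = abab.
Check: |xy| = 6 ≤ 8 and |y| = 1 ≥ 1. Reading y takes N from S3 back to S3, so every xyⁱz is accepted.
Since N has 8 states, any run of length ≥ 8 visits 8+1 states, so by pigeonhole some state repeats within the first 8 steps — that repeat gives the pumpable loop.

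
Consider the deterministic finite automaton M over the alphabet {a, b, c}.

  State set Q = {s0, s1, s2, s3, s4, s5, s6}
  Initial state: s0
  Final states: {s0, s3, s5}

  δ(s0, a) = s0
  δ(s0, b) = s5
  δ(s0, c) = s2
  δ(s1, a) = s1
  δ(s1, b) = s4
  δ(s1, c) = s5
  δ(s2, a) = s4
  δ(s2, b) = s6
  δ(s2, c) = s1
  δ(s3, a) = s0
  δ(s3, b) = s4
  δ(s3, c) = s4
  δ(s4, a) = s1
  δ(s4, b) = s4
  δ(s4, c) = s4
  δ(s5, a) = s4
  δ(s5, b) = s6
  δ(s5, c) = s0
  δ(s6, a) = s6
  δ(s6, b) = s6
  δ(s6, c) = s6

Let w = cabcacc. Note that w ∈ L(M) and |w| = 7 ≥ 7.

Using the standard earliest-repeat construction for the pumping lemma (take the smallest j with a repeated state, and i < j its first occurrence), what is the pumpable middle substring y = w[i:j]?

Run of M on w = c a b c a c c:
  step 0: s0  (start)
  step 1: s2  (read c: s0→s2)
  step 2: s4  (read a: s2→s4)
  step 3: s4  (read b: s4→s4)   ← first repeat (s4 seen earlier)
  step 4: s4  (read c: s4→s4)
  step 5: s1  (read a: s4→s1)
  step 6: s5  (read c: s1→s5)
  step 7: s0  (read c: s5→s0)

So i = 2, j = 3, giving x = w[0:2] = ca, y = w[2:3] = b, z = w[3:7] = cacc.
Check: |xy| = 3 ≤ 7 and |y| = 1 ≥ 1. Reading y takes M from s4 back to s4, so every xyⁱz is accepted.

b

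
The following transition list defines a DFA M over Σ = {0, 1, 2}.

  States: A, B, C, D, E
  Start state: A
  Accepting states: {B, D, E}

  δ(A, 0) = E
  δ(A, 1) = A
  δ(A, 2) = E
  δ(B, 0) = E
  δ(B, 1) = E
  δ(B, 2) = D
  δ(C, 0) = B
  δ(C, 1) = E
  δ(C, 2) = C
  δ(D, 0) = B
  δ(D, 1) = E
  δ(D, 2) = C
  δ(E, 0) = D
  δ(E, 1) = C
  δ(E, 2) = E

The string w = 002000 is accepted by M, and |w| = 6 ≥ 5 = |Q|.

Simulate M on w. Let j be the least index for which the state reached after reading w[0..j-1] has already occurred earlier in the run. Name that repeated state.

E

Run of M on w = 0 0 2 0 0 0:
  step 0: A  (start)
  step 1: E  (read 0: A→E)
  step 2: D  (read 0: E→D)
  step 3: C  (read 2: D→C)
  step 4: B  (read 0: C→B)
  step 5: E  (read 0: B→E)   ← first repeat (E seen earlier)
  step 6: D  (read 0: E→D)

The earliest repeat is at step j = 5: M is in E, which it already visited at step i = 1.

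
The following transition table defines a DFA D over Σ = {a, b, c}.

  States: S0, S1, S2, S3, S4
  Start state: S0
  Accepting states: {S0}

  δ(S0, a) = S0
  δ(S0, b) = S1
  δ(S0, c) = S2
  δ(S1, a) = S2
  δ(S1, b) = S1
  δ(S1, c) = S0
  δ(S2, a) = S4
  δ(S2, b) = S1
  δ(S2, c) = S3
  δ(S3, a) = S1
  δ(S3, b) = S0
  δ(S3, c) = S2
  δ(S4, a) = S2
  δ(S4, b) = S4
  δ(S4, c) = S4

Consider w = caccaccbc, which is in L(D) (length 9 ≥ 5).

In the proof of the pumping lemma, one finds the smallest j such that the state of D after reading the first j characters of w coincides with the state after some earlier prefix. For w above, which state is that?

S4

State sequence: S0 -c-> S2 -a-> S4 -c-> S4 -c-> S4 -a-> S2 -c-> S3 -c-> S2 -b-> S1 -c-> S0
First repeat at step 3: S4 was already visited.

The earliest repeat is at step j = 3: D is in S4, which it already visited at step i = 2.
The DFA has 5 states, so the proof of the pumping lemma guarantees a repeated state among the first 5+1 visited; the segment between the two visits is the pumpable y.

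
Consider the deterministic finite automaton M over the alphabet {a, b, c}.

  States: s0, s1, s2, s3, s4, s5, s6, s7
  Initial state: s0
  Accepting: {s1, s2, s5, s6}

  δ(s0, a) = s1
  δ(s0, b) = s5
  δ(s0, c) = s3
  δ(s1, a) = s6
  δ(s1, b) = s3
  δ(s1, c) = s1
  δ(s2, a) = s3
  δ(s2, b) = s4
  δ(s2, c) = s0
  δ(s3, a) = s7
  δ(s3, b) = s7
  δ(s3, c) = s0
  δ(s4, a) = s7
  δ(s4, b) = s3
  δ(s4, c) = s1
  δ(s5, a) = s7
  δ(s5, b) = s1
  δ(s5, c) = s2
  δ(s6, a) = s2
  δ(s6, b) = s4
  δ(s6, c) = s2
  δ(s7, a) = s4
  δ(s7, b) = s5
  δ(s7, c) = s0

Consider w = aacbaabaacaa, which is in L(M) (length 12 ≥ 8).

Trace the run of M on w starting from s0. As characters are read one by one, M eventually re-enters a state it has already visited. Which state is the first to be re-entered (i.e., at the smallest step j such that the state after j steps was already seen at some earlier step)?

s4

State sequence: s0 -a-> s1 -a-> s6 -c-> s2 -b-> s4 -a-> s7 -a-> s4 -b-> s3 -a-> s7 -a-> s4 -c-> s1 -a-> s6 -a-> s2
First repeat at step 6: s4 was already visited.

The earliest repeat is at step j = 6: M is in s4, which it already visited at step i = 4.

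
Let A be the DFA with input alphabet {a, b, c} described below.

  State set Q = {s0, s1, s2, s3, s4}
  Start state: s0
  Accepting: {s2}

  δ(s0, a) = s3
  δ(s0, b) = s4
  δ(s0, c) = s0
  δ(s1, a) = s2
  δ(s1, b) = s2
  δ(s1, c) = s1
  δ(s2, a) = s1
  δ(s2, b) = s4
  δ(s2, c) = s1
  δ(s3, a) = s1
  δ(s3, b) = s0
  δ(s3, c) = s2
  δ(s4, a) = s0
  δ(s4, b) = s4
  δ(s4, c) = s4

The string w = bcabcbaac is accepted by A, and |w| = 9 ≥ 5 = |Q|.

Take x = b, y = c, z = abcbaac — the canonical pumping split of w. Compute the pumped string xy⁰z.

xy⁰z = xz = b·abcbaac = babcbaac.
Reading y = c takes A from s4 back to s4, so after x the machine is still in s4, and z then leads to the accepting state s2. Hence babcbaac ∈ L(A).

babcbaac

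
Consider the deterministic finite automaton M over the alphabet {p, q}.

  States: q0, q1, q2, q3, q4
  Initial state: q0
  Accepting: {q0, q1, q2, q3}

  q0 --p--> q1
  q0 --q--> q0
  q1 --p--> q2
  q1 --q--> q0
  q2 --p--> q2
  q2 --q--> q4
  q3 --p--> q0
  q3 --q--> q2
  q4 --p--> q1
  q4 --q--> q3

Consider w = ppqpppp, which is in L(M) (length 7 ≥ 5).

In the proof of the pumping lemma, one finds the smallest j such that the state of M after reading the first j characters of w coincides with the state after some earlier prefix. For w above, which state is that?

Run of M on w = p p q p p p p:
  step 0: q0  (start)
  step 1: q1  (read p: q0→q1)
  step 2: q2  (read p: q1→q2)
  step 3: q4  (read q: q2→q4)
  step 4: q1  (read p: q4→q1)   ← first repeat (q1 seen earlier)
  step 5: q2  (read p: q1→q2)
  step 6: q2  (read p: q2→q2)
  step 7: q2  (read p: q2→q2)

The earliest repeat is at step j = 4: M is in q1, which it already visited at step i = 1.
Pumping length from the standard proof: p = 5 (the number of states). The repeated state found above gives |xy| = j ≤ 5 and |y| = j − i ≥ 1.

q1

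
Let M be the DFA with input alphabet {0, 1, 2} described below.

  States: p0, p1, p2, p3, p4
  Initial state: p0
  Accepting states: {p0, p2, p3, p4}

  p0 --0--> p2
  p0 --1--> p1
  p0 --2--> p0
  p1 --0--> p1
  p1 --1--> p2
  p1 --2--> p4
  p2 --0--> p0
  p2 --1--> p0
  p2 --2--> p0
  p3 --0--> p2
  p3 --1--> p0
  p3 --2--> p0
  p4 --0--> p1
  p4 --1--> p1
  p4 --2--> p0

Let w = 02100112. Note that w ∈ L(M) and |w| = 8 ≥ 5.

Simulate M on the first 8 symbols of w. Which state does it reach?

State sequence: p0 -0-> p2 -2-> p0 -1-> p1 -0-> p1 -0-> p1 -1-> p2 -1-> p0 -2-> p0

After reading 8 characters, M is in state p0.
(This kind of state-tracing is the core of the pumping-lemma construction: with 5 states, pigeonhole forces a repeat within the first 5 steps.)

p0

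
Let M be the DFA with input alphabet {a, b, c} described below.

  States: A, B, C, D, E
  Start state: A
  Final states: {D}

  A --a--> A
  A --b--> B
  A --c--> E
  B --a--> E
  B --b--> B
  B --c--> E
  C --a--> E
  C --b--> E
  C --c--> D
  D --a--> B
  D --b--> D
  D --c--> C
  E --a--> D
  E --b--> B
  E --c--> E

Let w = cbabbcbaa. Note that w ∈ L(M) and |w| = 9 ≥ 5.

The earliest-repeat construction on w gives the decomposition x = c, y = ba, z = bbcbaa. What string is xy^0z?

xy⁰z = xz = c·bbcbaa = cbbcbaa.
Reading y = ba takes M from E back to E, so after x the machine is still in E, and z then leads to the accepting state D. Hence cbbcbaa ∈ L(M).

cbbcbaa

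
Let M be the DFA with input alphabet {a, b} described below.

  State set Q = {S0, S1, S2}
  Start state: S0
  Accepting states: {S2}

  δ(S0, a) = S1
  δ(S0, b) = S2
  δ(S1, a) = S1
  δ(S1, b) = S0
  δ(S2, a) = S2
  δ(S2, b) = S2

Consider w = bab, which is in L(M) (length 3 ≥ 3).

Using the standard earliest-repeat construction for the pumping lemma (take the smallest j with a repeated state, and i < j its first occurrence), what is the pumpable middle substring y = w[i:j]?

a

Run of M on w = b a b:
  step 0: S0  (start)
  step 1: S2  (read b: S0→S2)
  step 2: S2  (read a: S2→S2)   ← first repeat (S2 seen earlier)
  step 3: S2  (read b: S2→S2)

So i = 1, j = 2, giving x = w[0:1] = b, y = w[1:2] = a, z = w[2:3] = b.
Check: |xy| = 2 ≤ 3 and |y| = 1 ≥ 1. Reading y takes M from S2 back to S2, so every xyⁱz is accepted.
Pumping length from the standard proof: p = 3 (the number of states). The repeated state found above gives |xy| = j ≤ 3 and |y| = j − i ≥ 1.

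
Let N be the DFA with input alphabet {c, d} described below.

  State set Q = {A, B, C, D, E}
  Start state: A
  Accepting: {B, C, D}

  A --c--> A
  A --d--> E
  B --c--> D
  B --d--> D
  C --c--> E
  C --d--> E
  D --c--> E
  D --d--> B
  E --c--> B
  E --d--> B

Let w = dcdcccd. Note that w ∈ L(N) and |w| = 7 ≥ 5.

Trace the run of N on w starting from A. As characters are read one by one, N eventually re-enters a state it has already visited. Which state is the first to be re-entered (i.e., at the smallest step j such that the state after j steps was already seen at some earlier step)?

Run of N on w = d c d c c c d:
  step 0: A  (start)
  step 1: E  (read d: A→E)
  step 2: B  (read c: E→B)
  step 3: D  (read d: B→D)
  step 4: E  (read c: D→E)   ← first repeat (E seen earlier)
  step 5: B  (read c: E→B)
  step 6: D  (read c: B→D)
  step 7: B  (read d: D→B)

The earliest repeat is at step j = 4: N is in E, which it already visited at step i = 1.

E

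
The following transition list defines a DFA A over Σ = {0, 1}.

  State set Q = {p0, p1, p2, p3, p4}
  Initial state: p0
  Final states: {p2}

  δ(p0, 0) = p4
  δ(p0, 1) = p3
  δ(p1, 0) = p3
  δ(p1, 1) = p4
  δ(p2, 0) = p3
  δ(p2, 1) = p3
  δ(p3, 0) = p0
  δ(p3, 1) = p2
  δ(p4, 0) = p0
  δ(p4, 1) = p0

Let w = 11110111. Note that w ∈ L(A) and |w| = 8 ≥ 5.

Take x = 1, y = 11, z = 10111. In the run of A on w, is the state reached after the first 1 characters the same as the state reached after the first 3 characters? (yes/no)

yes

State sequence: p0 -1-> p3 -1-> p2 -1-> p3

After x (step 1): p3. After xy (step 3): p3.
They match, so y = 11 drives A around a cycle from p3 back to itself; pumping y any number of times keeps A in p3 before reading z, and xyⁱz ∈ L(A) for every i ≥ 0.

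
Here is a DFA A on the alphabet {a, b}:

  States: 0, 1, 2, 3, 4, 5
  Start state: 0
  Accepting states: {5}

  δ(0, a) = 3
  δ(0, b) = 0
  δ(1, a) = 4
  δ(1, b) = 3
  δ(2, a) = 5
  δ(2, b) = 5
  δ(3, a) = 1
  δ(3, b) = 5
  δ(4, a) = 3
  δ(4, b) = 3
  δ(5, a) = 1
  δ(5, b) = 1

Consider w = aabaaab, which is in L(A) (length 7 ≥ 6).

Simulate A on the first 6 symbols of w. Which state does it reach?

3

State sequence: 0 -a-> 3 -a-> 1 -b-> 3 -a-> 1 -a-> 4 -a-> 3

After reading 6 characters, A is in state 3.
(This kind of state-tracing is the core of the pumping-lemma construction: with 6 states, pigeonhole forces a repeat within the first 6 steps.)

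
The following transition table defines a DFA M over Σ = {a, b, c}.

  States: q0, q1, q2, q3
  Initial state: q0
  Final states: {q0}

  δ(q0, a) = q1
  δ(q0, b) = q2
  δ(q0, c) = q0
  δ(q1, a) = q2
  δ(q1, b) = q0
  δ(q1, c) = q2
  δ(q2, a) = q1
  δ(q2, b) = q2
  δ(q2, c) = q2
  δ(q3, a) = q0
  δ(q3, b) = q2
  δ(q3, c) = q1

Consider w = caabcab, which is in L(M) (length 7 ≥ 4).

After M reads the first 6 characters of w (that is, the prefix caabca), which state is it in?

q1

Run of M on the first 6 characters of w = c a a b c a:
  step 0: q0  (start)
  step 1: q0  (read c: q0→q0)
  step 2: q1  (read a: q0→q1)
  step 3: q2  (read a: q1→q2)
  step 4: q2  (read b: q2→q2)
  step 5: q2  (read c: q2→q2)
  step 6: q1  (read a: q2→q1)

After reading 6 characters, M is in state q1.
(This kind of state-tracing is the core of the pumping-lemma construction: with 4 states, pigeonhole forces a repeat within the first 4 steps.)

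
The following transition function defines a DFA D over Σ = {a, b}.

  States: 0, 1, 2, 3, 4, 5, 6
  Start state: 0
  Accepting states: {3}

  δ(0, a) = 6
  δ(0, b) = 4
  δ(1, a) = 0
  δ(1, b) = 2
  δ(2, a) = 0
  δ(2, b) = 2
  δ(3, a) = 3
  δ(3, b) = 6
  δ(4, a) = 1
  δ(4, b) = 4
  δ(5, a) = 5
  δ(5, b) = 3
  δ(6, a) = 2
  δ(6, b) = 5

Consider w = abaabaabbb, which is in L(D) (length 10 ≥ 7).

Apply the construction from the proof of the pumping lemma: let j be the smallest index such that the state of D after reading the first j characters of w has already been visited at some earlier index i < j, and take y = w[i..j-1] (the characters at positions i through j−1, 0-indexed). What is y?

State sequence: 0 -a-> 6 -b-> 5 -a-> 5 -a-> 5 -b-> 3 -a-> 3 -a-> 3 -b-> 6 -b-> 5 -b-> 3
First repeat at step 3: 5 was already visited.

So i = 2, j = 3, giving x = w[0:2] = ab, y = w[2:3] = a, z = w[3:10] = abaabbb.
Check: |xy| = 3 ≤ 7 and |y| = 1 ≥ 1. Reading y takes D from 5 back to 5, so every xyⁱz is accepted.

a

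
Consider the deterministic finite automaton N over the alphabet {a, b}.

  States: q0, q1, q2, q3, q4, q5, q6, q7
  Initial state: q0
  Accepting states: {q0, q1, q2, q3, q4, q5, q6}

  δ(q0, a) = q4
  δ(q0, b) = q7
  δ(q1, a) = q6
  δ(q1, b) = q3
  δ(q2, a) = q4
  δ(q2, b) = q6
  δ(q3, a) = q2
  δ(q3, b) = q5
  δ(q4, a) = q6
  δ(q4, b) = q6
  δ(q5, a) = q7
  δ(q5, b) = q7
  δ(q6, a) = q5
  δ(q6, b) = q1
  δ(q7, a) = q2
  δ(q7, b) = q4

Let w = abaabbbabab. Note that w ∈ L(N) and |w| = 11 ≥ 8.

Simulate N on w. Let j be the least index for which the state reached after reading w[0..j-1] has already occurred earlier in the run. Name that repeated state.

q4

State sequence: q0 -a-> q4 -b-> q6 -a-> q5 -a-> q7 -b-> q4 -b-> q6 -b-> q1 -a-> q6 -b-> q1 -a-> q6 -b-> q1
First repeat at step 5: q4 was already visited.

The earliest repeat is at step j = 5: N is in q4, which it already visited at step i = 1.
The DFA has 8 states, so the proof of the pumping lemma guarantees a repeated state among the first 8+1 visited; the segment between the two visits is the pumpable y.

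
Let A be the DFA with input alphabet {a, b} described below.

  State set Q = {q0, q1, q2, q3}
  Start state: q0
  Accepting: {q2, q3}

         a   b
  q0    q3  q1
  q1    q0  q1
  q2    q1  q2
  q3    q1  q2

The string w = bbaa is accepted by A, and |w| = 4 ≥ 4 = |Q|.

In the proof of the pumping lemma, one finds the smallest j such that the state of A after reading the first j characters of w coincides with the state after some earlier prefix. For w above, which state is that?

Run of A on w = b b a a:
  step 0: q0  (start)
  step 1: q1  (read b: q0→q1)
  step 2: q1  (read b: q1→q1)   ← first repeat (q1 seen earlier)
  step 3: q0  (read a: q1→q0)
  step 4: q3  (read a: q0→q3)

The earliest repeat is at step j = 2: A is in q1, which it already visited at step i = 1.
The DFA has 4 states, so the proof of the pumping lemma guarantees a repeated state among the first 4+1 visited; the segment between the two visits is the pumpable y.

q1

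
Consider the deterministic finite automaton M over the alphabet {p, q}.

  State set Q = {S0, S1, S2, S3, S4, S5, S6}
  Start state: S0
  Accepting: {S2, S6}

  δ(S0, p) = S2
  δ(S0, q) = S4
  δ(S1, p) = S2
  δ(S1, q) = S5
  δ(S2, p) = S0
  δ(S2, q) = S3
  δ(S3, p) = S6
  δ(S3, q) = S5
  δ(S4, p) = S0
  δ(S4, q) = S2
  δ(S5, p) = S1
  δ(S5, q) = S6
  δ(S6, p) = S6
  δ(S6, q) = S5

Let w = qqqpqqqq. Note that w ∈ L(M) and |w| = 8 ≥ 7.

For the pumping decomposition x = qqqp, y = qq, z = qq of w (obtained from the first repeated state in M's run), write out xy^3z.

xy^3z = qqqp·qq·qq·qq·qq = qqqpqqqqqqqq.
Reading y = qq takes M from S6 back to S6, so after x·y·y·y the machine is still in S6, and z then leads to the accepting state S6. Hence qqqpqqqqqqqq ∈ L(M).

qqqpqqqqqqqq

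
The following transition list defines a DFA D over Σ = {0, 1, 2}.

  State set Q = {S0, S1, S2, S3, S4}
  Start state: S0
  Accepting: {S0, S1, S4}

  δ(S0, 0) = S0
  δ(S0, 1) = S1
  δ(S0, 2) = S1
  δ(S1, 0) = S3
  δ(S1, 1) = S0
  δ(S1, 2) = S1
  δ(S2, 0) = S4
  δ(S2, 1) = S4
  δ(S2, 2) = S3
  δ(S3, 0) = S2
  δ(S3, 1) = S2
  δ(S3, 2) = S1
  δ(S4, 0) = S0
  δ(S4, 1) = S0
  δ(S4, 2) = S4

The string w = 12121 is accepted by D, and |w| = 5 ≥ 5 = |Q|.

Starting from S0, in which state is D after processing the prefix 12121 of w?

State sequence: S0 -1-> S1 -2-> S1 -1-> S0 -2-> S1 -1-> S0

After reading 5 characters, D is in state S0.

S0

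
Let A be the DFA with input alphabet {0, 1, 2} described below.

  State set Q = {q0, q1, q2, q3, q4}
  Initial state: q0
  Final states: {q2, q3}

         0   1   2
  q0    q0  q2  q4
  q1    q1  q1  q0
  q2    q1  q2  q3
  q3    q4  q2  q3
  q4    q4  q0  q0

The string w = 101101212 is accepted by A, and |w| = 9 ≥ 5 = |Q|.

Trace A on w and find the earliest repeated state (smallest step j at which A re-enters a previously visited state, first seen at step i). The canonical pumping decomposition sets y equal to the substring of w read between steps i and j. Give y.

Run of A on w = 1 0 1 1 0 1 2 1 2:
  step 0: q0  (start)
  step 1: q2  (read 1: q0→q2)
  step 2: q1  (read 0: q2→q1)
  step 3: q1  (read 1: q1→q1)   ← first repeat (q1 seen earlier)
  step 4: q1  (read 1: q1→q1)
  step 5: q1  (read 0: q1→q1)
  step 6: q1  (read 1: q1→q1)
  step 7: q0  (read 2: q1→q0)
  step 8: q2  (read 1: q0→q2)
  step 9: q3  (read 2: q2→q3)

So i = 2, j = 3, giving x = w[0:2] = 10, y = w[2:3] = 1, z = w[3:9] = 101212.
Check: |xy| = 3 ≤ 5 and |y| = 1 ≥ 1. Reading y takes A from q1 back to q1, so every xyⁱz is accepted.
The DFA has 5 states, so the proof of the pumping lemma guarantees a repeated state among the first 5+1 visited; the segment between the two visits is the pumpable y.

1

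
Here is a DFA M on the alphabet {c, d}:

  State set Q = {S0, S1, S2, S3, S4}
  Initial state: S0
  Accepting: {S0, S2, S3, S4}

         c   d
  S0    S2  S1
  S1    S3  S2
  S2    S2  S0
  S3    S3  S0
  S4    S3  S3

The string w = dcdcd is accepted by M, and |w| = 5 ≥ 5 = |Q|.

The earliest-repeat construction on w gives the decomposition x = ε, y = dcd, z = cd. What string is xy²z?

xy^2z = ε·dcd·dcd·cd = dcddcdcd.
Reading y = dcd takes M from S0 back to S0, so after x·y·y the machine is still in S0, and z then leads to the accepting state S0. Hence dcddcdcd ∈ L(M).

dcddcdcd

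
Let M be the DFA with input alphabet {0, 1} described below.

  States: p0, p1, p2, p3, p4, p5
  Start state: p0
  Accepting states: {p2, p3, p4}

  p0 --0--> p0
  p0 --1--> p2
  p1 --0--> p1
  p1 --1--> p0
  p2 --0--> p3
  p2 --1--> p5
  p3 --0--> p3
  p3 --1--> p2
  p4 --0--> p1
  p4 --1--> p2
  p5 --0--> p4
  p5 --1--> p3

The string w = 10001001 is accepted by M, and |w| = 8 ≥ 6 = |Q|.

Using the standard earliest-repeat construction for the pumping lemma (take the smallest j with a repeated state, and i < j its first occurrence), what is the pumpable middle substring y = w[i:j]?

State sequence: p0 -1-> p2 -0-> p3 -0-> p3 -0-> p3 -1-> p2 -0-> p3 -0-> p3 -1-> p2
First repeat at step 3: p3 was already visited.

So i = 2, j = 3, giving x = w[0:2] = 10, y = w[2:3] = 0, z = w[3:8] = 01001.
Check: |xy| = 3 ≤ 6 and |y| = 1 ≥ 1. Reading y takes M from p3 back to p3, so every xyⁱz is accepted.
With |Q| = 6, pigeonhole forces a state repeat no later than step 6; the substring read between the first and second visits to that state can be pumped.

0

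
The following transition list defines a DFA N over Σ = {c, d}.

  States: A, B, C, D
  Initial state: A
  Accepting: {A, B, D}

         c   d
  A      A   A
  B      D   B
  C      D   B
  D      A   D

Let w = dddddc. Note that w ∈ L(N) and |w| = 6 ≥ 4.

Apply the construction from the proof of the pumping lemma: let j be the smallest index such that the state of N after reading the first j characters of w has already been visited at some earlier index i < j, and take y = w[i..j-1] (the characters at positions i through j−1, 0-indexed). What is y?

d

Run of N on w = d d d d d c:
  step 0: A  (start)
  step 1: A  (read d: A→A)   ← first repeat (A seen earlier)
  step 2: A  (read d: A→A)
  step 3: A  (read d: A→A)
  step 4: A  (read d: A→A)
  step 5: A  (read d: A→A)
  step 6: A  (read c: A→A)

So i = 0, j = 1, giving x = w[0:0] = ε, y = w[0:1] = d, z = w[1:6] = ddddc.
Check: |xy| = 1 ≤ 4 and |y| = 1 ≥ 1. Reading y takes N from A back to A, so every xyⁱz is accepted.
Pumping length from the standard proof: p = 4 (the number of states). The repeated state found above gives |xy| = j ≤ 4 and |y| = j − i ≥ 1.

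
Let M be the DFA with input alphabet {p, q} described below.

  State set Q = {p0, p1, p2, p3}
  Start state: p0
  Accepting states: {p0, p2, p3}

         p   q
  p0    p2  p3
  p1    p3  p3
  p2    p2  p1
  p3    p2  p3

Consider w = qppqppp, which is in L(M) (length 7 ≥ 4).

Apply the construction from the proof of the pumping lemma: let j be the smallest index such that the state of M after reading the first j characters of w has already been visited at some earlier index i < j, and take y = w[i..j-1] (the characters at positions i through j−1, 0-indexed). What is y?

p

Run of M on w = q p p q p p p:
  step 0: p0  (start)
  step 1: p3  (read q: p0→p3)
  step 2: p2  (read p: p3→p2)
  step 3: p2  (read p: p2→p2)   ← first repeat (p2 seen earlier)
  step 4: p1  (read q: p2→p1)
  step 5: p3  (read p: p1→p3)
  step 6: p2  (read p: p3→p2)
  step 7: p2  (read p: p2→p2)

So i = 2, j = 3, giving x = w[0:2] = qp, y = w[2:3] = p, z = w[3:7] = qppp.
Check: |xy| = 3 ≤ 4 and |y| = 1 ≥ 1. Reading y takes M from p2 back to p2, so every xyⁱz is accepted.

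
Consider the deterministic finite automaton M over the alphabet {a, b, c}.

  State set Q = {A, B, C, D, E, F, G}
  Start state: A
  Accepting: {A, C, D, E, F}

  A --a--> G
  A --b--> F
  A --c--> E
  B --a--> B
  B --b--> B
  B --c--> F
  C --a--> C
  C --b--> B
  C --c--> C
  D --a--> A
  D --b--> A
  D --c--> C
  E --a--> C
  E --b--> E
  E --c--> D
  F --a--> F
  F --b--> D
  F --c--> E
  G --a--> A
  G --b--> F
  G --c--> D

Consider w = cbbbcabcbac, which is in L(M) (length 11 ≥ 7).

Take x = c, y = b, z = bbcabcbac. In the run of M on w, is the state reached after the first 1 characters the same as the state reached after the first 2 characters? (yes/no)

yes

Run of M on the first 2 characters of w = c b:
  step 0: A  (start)
  step 1: E  (read c: A→E)
  step 2: E  (read b: E→E)

After x (step 1): E. After xy (step 2): E.
They match, so y = b drives M around a cycle from E back to itself; pumping y any number of times keeps M in E before reading z, and xyⁱz ∈ L(M) for every i ≥ 0.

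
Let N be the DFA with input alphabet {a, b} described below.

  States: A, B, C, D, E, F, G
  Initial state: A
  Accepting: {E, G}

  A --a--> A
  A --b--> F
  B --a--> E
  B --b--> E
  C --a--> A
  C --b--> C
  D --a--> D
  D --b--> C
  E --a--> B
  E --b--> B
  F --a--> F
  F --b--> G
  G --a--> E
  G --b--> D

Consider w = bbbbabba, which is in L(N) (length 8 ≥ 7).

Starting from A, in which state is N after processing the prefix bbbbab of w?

F

State sequence: A -b-> F -b-> G -b-> D -b-> C -a-> A -b-> F

After reading 6 characters, N is in state F.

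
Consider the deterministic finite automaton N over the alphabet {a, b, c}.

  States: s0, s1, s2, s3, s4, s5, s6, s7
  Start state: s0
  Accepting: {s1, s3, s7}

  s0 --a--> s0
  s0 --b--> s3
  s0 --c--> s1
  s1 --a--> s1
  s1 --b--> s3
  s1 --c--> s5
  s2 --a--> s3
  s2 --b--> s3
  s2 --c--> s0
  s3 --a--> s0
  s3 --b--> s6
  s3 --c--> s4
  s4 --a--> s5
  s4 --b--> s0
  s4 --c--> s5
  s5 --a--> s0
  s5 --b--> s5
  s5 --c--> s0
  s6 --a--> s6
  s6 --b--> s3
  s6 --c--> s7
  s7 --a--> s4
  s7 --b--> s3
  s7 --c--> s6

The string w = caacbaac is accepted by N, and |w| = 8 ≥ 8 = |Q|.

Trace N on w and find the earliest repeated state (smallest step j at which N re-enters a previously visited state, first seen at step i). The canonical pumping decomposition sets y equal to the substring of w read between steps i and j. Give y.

a

State sequence: s0 -c-> s1 -a-> s1 -a-> s1 -c-> s5 -b-> s5 -a-> s0 -a-> s0 -c-> s1
First repeat at step 2: s1 was already visited.

So i = 1, j = 2, giving x = w[0:1] = c, y = w[1:2] = a, z = w[2:8] = acbaac.
Check: |xy| = 2 ≤ 8 and |y| = 1 ≥ 1. Reading y takes N from s1 back to s1, so every xyⁱz is accepted.
The DFA has 8 states, so the proof of the pumping lemma guarantees a repeated state among the first 8+1 visited; the segment between the two visits is the pumpable y.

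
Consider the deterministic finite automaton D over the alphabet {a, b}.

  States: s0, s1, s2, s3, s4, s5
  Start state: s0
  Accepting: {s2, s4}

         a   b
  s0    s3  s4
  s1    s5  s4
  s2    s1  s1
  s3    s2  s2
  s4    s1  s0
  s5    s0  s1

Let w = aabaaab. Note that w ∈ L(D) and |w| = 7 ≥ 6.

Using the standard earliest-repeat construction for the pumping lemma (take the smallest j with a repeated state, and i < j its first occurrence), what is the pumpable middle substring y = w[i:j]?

aabaa

Run of D on w = a a b a a a b:
  step 0: s0  (start)
  step 1: s3  (read a: s0→s3)
  step 2: s2  (read a: s3→s2)
  step 3: s1  (read b: s2→s1)
  step 4: s5  (read a: s1→s5)
  step 5: s0  (read a: s5→s0)   ← first repeat (s0 seen earlier)
  step 6: s3  (read a: s0→s3)
  step 7: s2  (read b: s3→s2)

So i = 0, j = 5, giving x = w[0:0] = ε, y = w[0:5] = aabaa, z = w[5:7] = ab.
Check: |xy| = 5 ≤ 6 and |y| = 5 ≥ 1. Reading y takes D from s0 back to s0, so every xyⁱz is accepted.
Since D has 6 states, any run of length ≥ 6 visits 6+1 states, so by pigeonhole some state repeats within the first 6 steps — that repeat gives the pumpable loop.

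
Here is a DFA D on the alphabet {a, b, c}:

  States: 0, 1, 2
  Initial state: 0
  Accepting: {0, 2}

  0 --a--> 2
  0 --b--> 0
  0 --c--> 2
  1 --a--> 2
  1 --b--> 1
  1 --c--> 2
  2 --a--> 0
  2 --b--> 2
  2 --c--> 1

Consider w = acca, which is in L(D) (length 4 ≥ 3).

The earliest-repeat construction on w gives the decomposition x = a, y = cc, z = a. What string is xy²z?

xy^2z = a·cc·cc·a = acccca.
Reading y = cc takes D from 2 back to 2, so after x·y·y the machine is still in 2, and z then leads to the accepting state 0. Hence acccca ∈ L(D).

acccca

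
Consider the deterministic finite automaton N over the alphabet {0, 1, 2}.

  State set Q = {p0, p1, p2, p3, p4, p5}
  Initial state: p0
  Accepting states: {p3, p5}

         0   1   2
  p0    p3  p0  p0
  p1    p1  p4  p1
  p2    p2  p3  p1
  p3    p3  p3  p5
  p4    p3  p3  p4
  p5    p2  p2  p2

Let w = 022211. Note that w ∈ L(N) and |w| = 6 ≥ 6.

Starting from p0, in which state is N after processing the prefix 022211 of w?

p3

State sequence: p0 -0-> p3 -2-> p5 -2-> p2 -2-> p1 -1-> p4 -1-> p3

After reading 6 characters, N is in state p3.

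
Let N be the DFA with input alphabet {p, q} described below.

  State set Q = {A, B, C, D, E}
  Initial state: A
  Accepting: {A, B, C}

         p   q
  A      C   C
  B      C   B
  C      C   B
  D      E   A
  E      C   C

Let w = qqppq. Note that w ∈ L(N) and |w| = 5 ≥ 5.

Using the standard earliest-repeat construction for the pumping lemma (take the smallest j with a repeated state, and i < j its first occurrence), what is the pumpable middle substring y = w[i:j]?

qp

State sequence: A -q-> C -q-> B -p-> C -p-> C -q-> B
First repeat at step 3: C was already visited.

So i = 1, j = 3, giving x = w[0:1] = q, y = w[1:3] = qp, z = w[3:5] = pq.
Check: |xy| = 3 ≤ 5 and |y| = 2 ≥ 1. Reading y takes N from C back to C, so every xyⁱz is accepted.
The DFA has 5 states, so the proof of the pumping lemma guarantees a repeated state among the first 5+1 visited; the segment between the two visits is the pumpable y.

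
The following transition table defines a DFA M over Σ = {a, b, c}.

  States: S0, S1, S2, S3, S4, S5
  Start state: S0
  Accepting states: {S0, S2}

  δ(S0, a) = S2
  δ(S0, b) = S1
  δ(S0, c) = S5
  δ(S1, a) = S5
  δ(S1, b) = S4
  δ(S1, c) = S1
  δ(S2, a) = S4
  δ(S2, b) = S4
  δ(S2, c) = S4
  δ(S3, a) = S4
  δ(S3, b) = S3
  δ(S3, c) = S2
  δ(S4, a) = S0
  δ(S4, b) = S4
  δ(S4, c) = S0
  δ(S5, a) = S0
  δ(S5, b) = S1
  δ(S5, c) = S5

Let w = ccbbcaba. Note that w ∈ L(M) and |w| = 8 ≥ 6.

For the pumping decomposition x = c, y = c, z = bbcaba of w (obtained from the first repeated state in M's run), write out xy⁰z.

cbbcaba

xy⁰z = xz = c·bbcaba = cbbcaba.
Reading y = c takes M from S5 back to S5, so after x the machine is still in S5, and z then leads to the accepting state S0. Hence cbbcaba ∈ L(M).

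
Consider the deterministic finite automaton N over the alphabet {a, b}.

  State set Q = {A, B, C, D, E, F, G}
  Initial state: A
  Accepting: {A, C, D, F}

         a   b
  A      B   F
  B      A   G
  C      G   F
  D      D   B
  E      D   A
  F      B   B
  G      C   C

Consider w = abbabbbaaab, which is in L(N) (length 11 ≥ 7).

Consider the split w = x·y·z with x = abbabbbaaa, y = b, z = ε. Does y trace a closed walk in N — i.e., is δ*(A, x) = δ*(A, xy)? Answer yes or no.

State sequence: A -a-> B -b-> G -b-> C -a-> G -b-> C -b-> F -b-> B -a-> A -a-> B -a-> A -b-> F

After x (step 10): A. After xy (step 11): F.
They differ (A ≠ F), so y is not a cycle from the state after x; this split is not the one the pumping-lemma construction produces, and pumping y need not keep the string in L(N).

no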